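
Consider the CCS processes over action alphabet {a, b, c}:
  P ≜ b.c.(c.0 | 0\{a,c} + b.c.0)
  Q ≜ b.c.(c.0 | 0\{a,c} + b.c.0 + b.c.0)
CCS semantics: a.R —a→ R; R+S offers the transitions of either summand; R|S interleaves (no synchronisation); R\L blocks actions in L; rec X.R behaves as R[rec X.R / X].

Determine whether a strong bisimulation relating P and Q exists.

P's transition system — 6 states:
  s0 = b.c.(c.0 | 0\{a,c} + b.c.0) ⊢ —b→ s1
  s1 = c.(c.0 | 0\{a,c} + b.c.0) ⊢ —c→ s2
  s2 = c.0 | 0\{a,c} + b.c.0 ⊢ —b→ s3, —c→ s4
  s3 = c.0 ⊢ —c→ s5
  s4 = 0 | 0\{a,c} ⊢ ∅
  s5 = 0 ⊢ ∅
Q's transition system — 6 states:
  t0 = b.c.(c.0 | 0\{a,c} + b.c.0 + b.c.0) ⊢ —b→ t1
  t1 = c.(c.0 | 0\{a,c} + b.c.0 + b.c.0) ⊢ —c→ t2
  t2 = c.0 | 0\{a,c} + b.c.0 + b.c.0 ⊢ —b→ t3, —c→ t4
  t3 = c.0 ⊢ —c→ t5
  t4 = 0 | 0\{a,c} ⊢ ∅
  t5 = 0 ⊢ ∅
Bisimilarity quotient blocks:
  B0 = {s0, t0}
  B1 = {s1, t1}
  B2 = {s2, t2}
  B3 = {s3, t3}
  B4 = {s4, s5, t4, t5}
s0 ∈ B0, t0 ∈ B0 → same block

P ~ Q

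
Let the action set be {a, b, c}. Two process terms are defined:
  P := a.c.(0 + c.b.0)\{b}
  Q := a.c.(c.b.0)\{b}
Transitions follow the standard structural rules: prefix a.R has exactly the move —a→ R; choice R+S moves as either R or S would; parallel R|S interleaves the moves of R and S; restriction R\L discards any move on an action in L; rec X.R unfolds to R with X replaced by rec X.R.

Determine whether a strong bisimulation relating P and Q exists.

P ~ Q

Reachable graph of P (4 states):
  m0 = a.c.(0 + c.b.0)\{b} → --a--▸ m1
  m1 = c.(0 + c.b.0)\{b} → --c--▸ m2
  m2 = (0 + c.b.0)\{b} → --c--▸ m3
  m3 = (b.0)\{b} → ∅
Reachable graph of Q (4 states):
  n0 = a.c.(c.b.0)\{b} → --a--▸ n1
  n1 = c.(c.b.0)\{b} → --c--▸ n2
  n2 = (c.b.0)\{b} → --c--▸ n3
  n3 = (b.0)\{b} → ∅
Partition-refinement fixed point:
  B0 = {m0, n0}
  B1 = {m1, n1}
  B2 = {m2, n2}
  B3 = {m3, n3}
m0 ∈ B0, n0 ∈ B0 → same block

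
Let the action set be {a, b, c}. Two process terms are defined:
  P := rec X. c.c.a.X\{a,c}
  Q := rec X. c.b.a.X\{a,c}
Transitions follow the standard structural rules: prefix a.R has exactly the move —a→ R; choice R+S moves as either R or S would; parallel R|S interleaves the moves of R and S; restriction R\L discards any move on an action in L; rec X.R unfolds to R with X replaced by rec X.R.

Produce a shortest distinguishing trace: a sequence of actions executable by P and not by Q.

LTS(P): 4 reachable states
  u0 = rec X. c.c.a.X\{a,c} ⊢ ··c··> u1
  u1 = c.a.(rec X. c.c.a.X\{a,c})\{a,c} ⊢ ··c··> u2
  u2 = a.(rec X. c.c.a.X\{a,c})\{a,c} ⊢ ··a··> u3
  u3 = (rec X. c.c.a.X\{a,c})\{a,c} ⊢ stopped
LTS(Q): 4 reachable states
  v0 = rec X. c.b.a.X\{a,c} ⊢ ··c··> v1
  v1 = b.a.(rec X. c.b.a.X\{a,c})\{a,c} ⊢ ··b··> v2
  v2 = a.(rec X. c.b.a.X\{a,c})\{a,c} ⊢ ··a··> v3
  v3 = (rec X. c.b.a.X\{a,c})\{a,c} ⊢ stopped
Executing cc from P (initial set {u0}):
  after c @ step 1: {u1}
  after c @ step 2: {u2}
  ✓ P
Executing cc from Q (initial set {v0}):
  after c @ step 1: {v1}
  after c @ step 2: no successor for Q

cc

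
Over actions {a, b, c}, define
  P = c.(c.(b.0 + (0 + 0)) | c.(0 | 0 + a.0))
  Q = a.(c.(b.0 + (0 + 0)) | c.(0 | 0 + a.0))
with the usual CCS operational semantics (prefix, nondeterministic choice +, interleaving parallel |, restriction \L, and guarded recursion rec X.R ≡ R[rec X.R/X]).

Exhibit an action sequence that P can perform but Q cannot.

c

Reachable graph of P (10 states):
  p0 = c.(c.(b.0 + (0 + 0)) | c.(0 | 0 + a.0)) ⊢ ··c··> p1
  p1 = c.(b.0 + (0 + 0)) | c.(0 | 0 + a.0) ⊢ ··c··> p2, ··c··> p3
  p2 = (b.0 + (0 + 0)) | c.(0 | 0 + a.0) ⊢ ··b··> p4, ··c··> p5
  p3 = c.(b.0 + (0 + 0)) | (0 | 0 + a.0) ⊢ ··a··> p6, ··c··> p5
  p4 = 0 | c.(0 | 0 + a.0) ⊢ ··c··> p7
  p5 = (b.0 + (0 + 0)) | (0 | 0 + a.0) ⊢ ··a··> p8, ··b··> p7
  p6 = c.(b.0 + (0 + 0)) | 0 ⊢ ··c··> p8
  p7 = 0 | (0 | 0 + a.0) ⊢ ··a··> p9
  p8 = (b.0 + (0 + 0)) | 0 ⊢ ··b··> p9
  p9 = 0 | 0 ⊢ deadlocked
Reachable graph of Q (10 states):
  q0 = a.(c.(b.0 + (0 + 0)) | c.(0 | 0 + a.0)) ⊢ ··a··> q1
  q1 = c.(b.0 + (0 + 0)) | c.(0 | 0 + a.0) ⊢ ··c··> q2, ··c··> q3
  q2 = (b.0 + (0 + 0)) | c.(0 | 0 + a.0) ⊢ ··b··> q4, ··c··> q5
  q3 = c.(b.0 + (0 + 0)) | (0 | 0 + a.0) ⊢ ··a··> q6, ··c··> q5
  q4 = 0 | c.(0 | 0 + a.0) ⊢ ··c··> q7
  q5 = (b.0 + (0 + 0)) | (0 | 0 + a.0) ⊢ ··a··> q8, ··b··> q7
  q6 = c.(b.0 + (0 + 0)) | 0 ⊢ ··c··> q8
  q7 = 0 | (0 | 0 + a.0) ⊢ ··a··> q9
  q8 = (b.0 + (0 + 0)) | 0 ⊢ ··b··> q9
  q9 = 0 | 0 ⊢ deadlocked
Executing c from P (initial set {p0}):
  [1] c ⇒ {p1}
  ✓ P
Executing c from Q (initial set {q0}):
  [1] c ⇒ ∅  — Q cannot continue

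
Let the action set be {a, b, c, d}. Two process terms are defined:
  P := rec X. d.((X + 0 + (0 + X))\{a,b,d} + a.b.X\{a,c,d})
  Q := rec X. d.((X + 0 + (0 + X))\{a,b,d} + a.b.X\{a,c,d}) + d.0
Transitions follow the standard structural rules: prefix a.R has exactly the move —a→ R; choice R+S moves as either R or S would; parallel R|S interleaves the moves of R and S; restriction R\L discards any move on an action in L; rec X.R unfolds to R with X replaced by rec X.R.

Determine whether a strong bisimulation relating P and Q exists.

Reachable graph of P (4 states):
  p0 = rec X. d.((X + 0 + (0 + X))\{a,b,d} + a.b.X\{a,c,d}) → —d→ p1
  p1 = ((rec X. d.((X + 0 + (0 + X))\{a,b,d} + a.b.X\{a,c,d})) + 0 + (0 + (rec X. d.((X + 0 + (0 + X))\{a,b,d} + a.b.X\{a,c,d}))))\{a,b,d} + a.b.(rec X. d.((X + 0 + (0 + X))\{a,b,d} + a.b.X\{a,c,d}))\{a,c,d} → —a→ p2
  p2 = b.(rec X. d.((X + 0 + (0 + X))\{a,b,d} + a.b.X\{a,c,d}))\{a,c,d} → —b→ p3
  p3 = (rec X. d.((X + 0 + (0 + X))\{a,b,d} + a.b.X\{a,c,d}))\{a,c,d} → deadlocked
Reachable graph of Q (5 states):
  q0 = rec X. d.((X + 0 + (0 + X))\{a,b,d} + a.b.X\{a,c,d}) + d.0 → —d→ q1, —d→ q2
  q1 = ((rec X. d.((X + 0 + (0 + X))\{a,b,d} + a.b.X\{a,c,d}) + d.0) + 0 + (0 + (rec X. d.((X + 0 + (0 + X))\{a,b,d} + a.b.X\{a,c,d}) + d.0)))\{a,b,d} + a.b.(rec X. d.((X + 0 + (0 + X))\{a,b,d} + a.b.X\{a,c,d}) + d.0)\{a,c,d} → —a→ q3
  q2 = 0 → deadlocked
  q3 = b.(rec X. d.((X + 0 + (0 + X))\{a,b,d} + a.b.X\{a,c,d}) + d.0)\{a,c,d} → —b→ q4
  q4 = (rec X. d.((X + 0 + (0 + X))\{a,b,d} + a.b.X\{a,c,d}) + d.0)\{a,c,d} → deadlocked
Bisimilarity quotient blocks:
  B0 = {p0}
  B1 = {p1, q1}
  B2 = {p2, q3}
  B3 = {p3, q2, q4}
  B4 = {q0}
p0 ∈ B0, q0 ∈ B4 → different blocks

NO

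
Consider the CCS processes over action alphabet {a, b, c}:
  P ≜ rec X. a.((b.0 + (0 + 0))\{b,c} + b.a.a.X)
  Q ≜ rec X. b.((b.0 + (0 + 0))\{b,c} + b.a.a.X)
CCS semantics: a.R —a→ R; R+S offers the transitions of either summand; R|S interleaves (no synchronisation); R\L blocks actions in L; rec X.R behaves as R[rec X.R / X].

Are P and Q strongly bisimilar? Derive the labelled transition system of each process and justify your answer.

NO

LTS(P): 4 reachable states
  p0 = rec X. a.((b.0 + (0 + 0))\{b,c} + b.a.a.X) → =a=> p1
  p1 = (b.0 + (0 + 0))\{b,c} + b.a.a.(rec X. a.((b.0 + (0 + 0))\{b,c} + b.a.a.X)) → =b=> p2
  p2 = a.a.(rec X. a.((b.0 + (0 + 0))\{b,c} + b.a.a.X)) → =a=> p3
  p3 = a.(rec X. a.((b.0 + (0 + 0))\{b,c} + b.a.a.X)) → =a=> p0
LTS(Q): 4 reachable states
  q0 = rec X. b.((b.0 + (0 + 0))\{b,c} + b.a.a.X) → =b=> q1
  q1 = (b.0 + (0 + 0))\{b,c} + b.a.a.(rec X. b.((b.0 + (0 + 0))\{b,c} + b.a.a.X)) → =b=> q2
  q2 = a.a.(rec X. b.((b.0 + (0 + 0))\{b,c} + b.a.a.X)) → =a=> q3
  q3 = a.(rec X. b.((b.0 + (0 + 0))\{b,c} + b.a.a.X)) → =a=> q0
Bisimilarity quotient blocks:
  B0 = {p0}
  B1 = {p1}
  B2 = {p2}
  B3 = {p3}
  B4 = {q0}
  B5 = {q1}
  B6 = {q2}
  B7 = {q3}
p0 ∈ B0, q0 ∈ B4 → different blocks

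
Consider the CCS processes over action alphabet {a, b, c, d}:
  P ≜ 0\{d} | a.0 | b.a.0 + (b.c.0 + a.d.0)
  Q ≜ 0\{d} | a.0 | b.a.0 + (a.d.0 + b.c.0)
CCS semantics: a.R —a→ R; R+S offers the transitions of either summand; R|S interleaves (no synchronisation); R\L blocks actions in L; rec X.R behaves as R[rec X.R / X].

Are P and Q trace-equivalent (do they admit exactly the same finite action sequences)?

trace-equivalent

P's transition system — 9 states:
  p0 = 0\{d} | a.0 | b.a.0 + (b.c.0 + a.d.0) :: =a=> p1, =a=> p2, =b=> p3, =b=> p4
  p1 = 0\{d} | 0 | b.a.0 :: =b=> p5
  p2 = d.0 :: =d=> p6
  p3 = 0\{d} | a.0 | a.0 :: =a=> p5, =a=> p7
  p4 = c.0 :: =c=> p6
  p5 = 0\{d} | 0 | a.0 :: =a=> p8
  p6 = 0 :: deadlocked
  p7 = 0\{d} | a.0 | 0 :: =a=> p8
  p8 = 0\{d} | 0 | 0 :: deadlocked
Q's transition system — 9 states:
  q0 = 0\{d} | a.0 | b.a.0 + (a.d.0 + b.c.0) :: =a=> q1, =a=> q2, =b=> q3, =b=> q4
  q1 = 0\{d} | 0 | b.a.0 :: =b=> q5
  q2 = d.0 :: =d=> q6
  q3 = 0\{d} | a.0 | a.0 :: =a=> q5, =a=> q7
  q4 = c.0 :: =c=> q6
  q5 = 0\{d} | 0 | a.0 :: =a=> q8
  q6 = 0 :: deadlocked
  q7 = 0\{d} | a.0 | 0 :: =a=> q8
  q8 = 0\{d} | 0 | 0 :: deadlocked
Partition-refinement fixed point:
  B0 = {p0, q0}
  B1 = {p3, q3}
  B2 = {p5, p7, q5, q7}
  B3 = {p6, p8, q6, q8}
  B4 = {p4, q4}
  B5 = {p1, q1}
  B6 = {p2, q2}
p0 ∈ B0, q0 ∈ B0 → same block
Bisimilar ⇒ trace-equivalent.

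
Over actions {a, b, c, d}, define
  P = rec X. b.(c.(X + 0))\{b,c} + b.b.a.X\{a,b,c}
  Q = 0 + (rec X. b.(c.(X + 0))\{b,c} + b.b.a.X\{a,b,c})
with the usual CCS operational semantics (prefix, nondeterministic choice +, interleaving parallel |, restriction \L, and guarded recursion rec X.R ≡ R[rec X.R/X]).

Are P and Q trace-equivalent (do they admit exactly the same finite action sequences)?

YES

Reachable graph of P (5 states):
  p0 = rec X. b.(c.(X + 0))\{b,c} + b.b.a.X\{a,b,c} has moves -b-> p1, -b-> p2
  p1 = (c.((rec X. b.(c.(X + 0))\{b,c} + b.b.a.X\{a,b,c}) + 0))\{b,c} has moves ·
  p2 = b.a.(rec X. b.(c.(X + 0))\{b,c} + b.b.a.X\{a,b,c})\{a,b,c} has moves -b-> p3
  p3 = a.(rec X. b.(c.(X + 0))\{b,c} + b.b.a.X\{a,b,c})\{a,b,c} has moves -a-> p4
  p4 = (rec X. b.(c.(X + 0))\{b,c} + b.b.a.X\{a,b,c})\{a,b,c} has moves ·
Reachable graph of Q (5 states):
  q0 = 0 + (rec X. b.(c.(X + 0))\{b,c} + b.b.a.X\{a,b,c}) has moves -b-> q1, -b-> q2
  q1 = (c.((rec X. b.(c.(X + 0))\{b,c} + b.b.a.X\{a,b,c}) + 0))\{b,c} has moves ·
  q2 = b.a.(rec X. b.(c.(X + 0))\{b,c} + b.b.a.X\{a,b,c})\{a,b,c} has moves -b-> q3
  q3 = a.(rec X. b.(c.(X + 0))\{b,c} + b.b.a.X\{a,b,c})\{a,b,c} has moves -a-> q4
  q4 = (rec X. b.(c.(X + 0))\{b,c} + b.b.a.X\{a,b,c})\{a,b,c} has moves ·
Partition-refinement fixed point:
  B0 = {p0, q0}
  B1 = {p1, p4, q1, q4}
  B2 = {p2, q2}
  B3 = {p3, q3}
p0 ∈ B0, q0 ∈ B0 → same block
Bisimilar ⇒ trace-equivalent.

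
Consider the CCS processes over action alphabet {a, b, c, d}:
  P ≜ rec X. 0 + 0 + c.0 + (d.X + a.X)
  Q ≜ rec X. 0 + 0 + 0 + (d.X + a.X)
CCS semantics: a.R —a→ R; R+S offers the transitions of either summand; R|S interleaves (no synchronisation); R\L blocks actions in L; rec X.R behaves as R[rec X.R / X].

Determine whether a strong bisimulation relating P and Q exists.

LTS(P): 2 reachable states
  u0 = rec X. 0 + 0 + c.0 + (d.X + a.X) | ··a··> u0, ··c··> u1, ··d··> u0
  u1 = 0 | ∅
LTS(Q): 1 reachable states
  v0 = rec X. 0 + 0 + 0 + (d.X + a.X) | ··a··> v0, ··d··> v0
Bisimilarity quotient blocks:
  B0 = {u0}
  B1 = {u1}
  B2 = {v0}
u0 ∈ B0, v0 ∈ B2 → different blocks

NO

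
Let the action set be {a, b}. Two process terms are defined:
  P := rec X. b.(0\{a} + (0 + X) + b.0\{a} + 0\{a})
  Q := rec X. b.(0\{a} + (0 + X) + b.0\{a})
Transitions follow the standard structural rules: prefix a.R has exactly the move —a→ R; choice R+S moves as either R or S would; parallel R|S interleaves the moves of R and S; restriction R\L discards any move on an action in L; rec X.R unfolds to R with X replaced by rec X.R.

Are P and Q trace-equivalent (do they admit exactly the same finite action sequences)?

trace-equivalent

P's transition system — 3 states:
  p0 = rec X. b.(0\{a} + (0 + X) + b.0\{a} + 0\{a}) → =b=> p1
  p1 = 0\{a} + (0 + (rec X. b.(0\{a} + (0 + X) + b.0\{a} + 0\{a}))) + b.0\{a} + 0\{a} → =b=> p1, =b=> p2
  p2 = 0\{a} → ·
Q's transition system — 3 states:
  q0 = rec X. b.(0\{a} + (0 + X) + b.0\{a}) → =b=> q1
  q1 = 0\{a} + (0 + (rec X. b.(0\{a} + (0 + X) + b.0\{a}))) + b.0\{a} → =b=> q1, =b=> q2
  q2 = 0\{a} → ·
Coarsest stable partition (strong bisimilarity classes):
  B0 = {p0, q0}
  B1 = {p1, q1}
  B2 = {p2, q2}
p0 ∈ B0, q0 ∈ B0 → same block
Bisimilar ⇒ trace-equivalent.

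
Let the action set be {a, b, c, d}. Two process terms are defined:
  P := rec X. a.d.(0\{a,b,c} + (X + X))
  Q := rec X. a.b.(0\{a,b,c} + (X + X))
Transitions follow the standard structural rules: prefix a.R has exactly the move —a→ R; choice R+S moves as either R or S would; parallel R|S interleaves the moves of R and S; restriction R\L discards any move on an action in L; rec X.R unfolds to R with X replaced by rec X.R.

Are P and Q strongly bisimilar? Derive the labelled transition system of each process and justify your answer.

LTS(P): 3 reachable states
  u0 = rec X. a.d.(0\{a,b,c} + (X + X)) :: ··a··> u1
  u1 = d.(0\{a,b,c} + ((rec X. a.d.(0\{a,b,c} + (X + X))) + (rec X. a.d.(0\{a,b,c} + (X + X))))) :: ··d··> u2
  u2 = 0\{a,b,c} + ((rec X. a.d.(0\{a,b,c} + (X + X))) + (rec X. a.d.(0\{a,b,c} + (X + X)))) :: ··a··> u1
LTS(Q): 3 reachable states
  v0 = rec X. a.b.(0\{a,b,c} + (X + X)) :: ··a··> v1
  v1 = b.(0\{a,b,c} + ((rec X. a.b.(0\{a,b,c} + (X + X))) + (rec X. a.b.(0\{a,b,c} + (X + X))))) :: ··b··> v2
  v2 = 0\{a,b,c} + ((rec X. a.b.(0\{a,b,c} + (X + X))) + (rec X. a.b.(0\{a,b,c} + (X + X)))) :: ··a··> v1
Coarsest stable partition (strong bisimilarity classes):
  B0 = {u0, u2}
  B1 = {u1}
  B2 = {v0, v2}
  B3 = {v1}
u0 ∈ B0, v0 ∈ B2 → different blocks

not bisimilar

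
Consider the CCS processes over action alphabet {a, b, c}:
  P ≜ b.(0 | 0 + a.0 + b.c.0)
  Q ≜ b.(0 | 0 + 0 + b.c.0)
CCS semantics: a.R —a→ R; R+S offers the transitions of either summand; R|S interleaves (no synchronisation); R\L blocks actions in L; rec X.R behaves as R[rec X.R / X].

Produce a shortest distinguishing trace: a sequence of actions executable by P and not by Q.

ba

Reachable graph of P (4 states):
  u0 = b.(0 | 0 + a.0 + b.c.0) :: -b-> u1
  u1 = 0 | 0 + a.0 + b.c.0 :: -a-> u2, -b-> u3
  u2 = 0 :: (no moves)
  u3 = c.0 :: -c-> u2
Reachable graph of Q (4 states):
  v0 = b.(0 | 0 + 0 + b.c.0) :: -b-> v1
  v1 = 0 | 0 + 0 + b.c.0 :: -b-> v2
  v2 = c.0 :: -c-> v3
  v3 = 0 :: (no moves)
Executing ba from P (initial set {u0}):
  step 1 (b): {u1}
  step 2 (a): {u2}
  ✓ P
Executing ba from Q (initial set {v0}):
  step 1 (b): {v1}
  step 2 (a): ∅  — Q cannot continue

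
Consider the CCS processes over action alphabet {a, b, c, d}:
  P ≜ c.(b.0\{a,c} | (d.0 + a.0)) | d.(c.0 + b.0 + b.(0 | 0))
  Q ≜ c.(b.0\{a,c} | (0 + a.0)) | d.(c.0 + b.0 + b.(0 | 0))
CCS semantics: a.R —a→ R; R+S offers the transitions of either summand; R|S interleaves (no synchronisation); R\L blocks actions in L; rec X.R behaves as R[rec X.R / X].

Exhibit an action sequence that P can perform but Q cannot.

cdd

Reachable graph of P (20 states):
  m0 = c.(b.0\{a,c} | (d.0 + a.0)) | d.(c.0 + b.0 + b.(0 | 0)) ⊢ --c--▸ m1, --d--▸ m2
  m1 = b.0\{a,c} | (d.0 + a.0) | d.(c.0 + b.0 + b.(0 | 0)) ⊢ --a--▸ m3, --b--▸ m4, --d--▸ m3, --d--▸ m5
  m2 = c.(b.0\{a,c} | (d.0 + a.0)) | (c.0 + b.0 + b.(0 | 0)) ⊢ --b--▸ m6, --b--▸ m7, --c--▸ m5, --c--▸ m7
  m3 = b.0\{a,c} | 0 | d.(c.0 + b.0 + b.(0 | 0)) ⊢ --b--▸ m8, --d--▸ m9
  m4 = 0\{a,c} | (d.0 + a.0) | d.(c.0 + b.0 + b.(0 | 0)) ⊢ --a--▸ m8, --d--▸ m10, --d--▸ m8
  m5 = b.0\{a,c} | (d.0 + a.0) | (c.0 + b.0 + b.(0 | 0)) ⊢ --a--▸ m9, --b--▸ m10, --b--▸ m11, --b--▸ m12, --c--▸ m12, --d--▸ m9
  m6 = c.(b.0\{a,c} | (d.0 + a.0)) | (0 | 0) ⊢ --c--▸ m11
  m7 = c.(b.0\{a,c} | (d.0 + a.0)) | 0 ⊢ --c--▸ m12
  m8 = 0\{a,c} | 0 | d.(c.0 + b.0 + b.(0 | 0)) ⊢ --d--▸ m13
  m9 = b.0\{a,c} | 0 | (c.0 + b.0 + b.(0 | 0)) ⊢ --b--▸ m13, --b--▸ m14, --b--▸ m15, --c--▸ m15
  m10 = 0\{a,c} | (d.0 + a.0) | (c.0 + b.0 + b.(0 | 0)) ⊢ --a--▸ m13, --b--▸ m16, --b--▸ m17, --c--▸ m17, --d--▸ m13
  m11 = b.0\{a,c} | (d.0 + a.0) | (0 | 0) ⊢ --a--▸ m14, --b--▸ m16, --d--▸ m14
  m12 = b.0\{a,c} | (d.0 + a.0) | 0 ⊢ --a--▸ m15, --b--▸ m17, --d--▸ m15
  m13 = 0\{a,c} | 0 | (c.0 + b.0 + b.(0 | 0)) ⊢ --b--▸ m18, --b--▸ m19, --c--▸ m19
  m14 = b.0\{a,c} | 0 | (0 | 0) ⊢ --b--▸ m18
  m15 = b.0\{a,c} | 0 | 0 ⊢ --b--▸ m19
  m16 = 0\{a,c} | (d.0 + a.0) | (0 | 0) ⊢ --a--▸ m18, --d--▸ m18
  m17 = 0\{a,c} | (d.0 + a.0) | 0 ⊢ --a--▸ m19, --d--▸ m19
  m18 = 0\{a,c} | 0 | (0 | 0) ⊢ ∅
  m19 = 0\{a,c} | 0 | 0 ⊢ ∅
Reachable graph of Q (20 states):
  n0 = c.(b.0\{a,c} | (0 + a.0)) | d.(c.0 + b.0 + b.(0 | 0)) ⊢ --c--▸ n1, --d--▸ n2
  n1 = b.0\{a,c} | (0 + a.0) | d.(c.0 + b.0 + b.(0 | 0)) ⊢ --a--▸ n3, --b--▸ n4, --d--▸ n5
  n2 = c.(b.0\{a,c} | (0 + a.0)) | (c.0 + b.0 + b.(0 | 0)) ⊢ --b--▸ n6, --b--▸ n7, --c--▸ n5, --c--▸ n7
  n3 = b.0\{a,c} | 0 | d.(c.0 + b.0 + b.(0 | 0)) ⊢ --b--▸ n8, --d--▸ n9
  n4 = 0\{a,c} | (0 + a.0) | d.(c.0 + b.0 + b.(0 | 0)) ⊢ --a--▸ n8, --d--▸ n10
  n5 = b.0\{a,c} | (0 + a.0) | (c.0 + b.0 + b.(0 | 0)) ⊢ --a--▸ n9, --b--▸ n10, --b--▸ n11, --b--▸ n12, --c--▸ n12
  n6 = c.(b.0\{a,c} | (0 + a.0)) | (0 | 0) ⊢ --c--▸ n11
  n7 = c.(b.0\{a,c} | (0 + a.0)) | 0 ⊢ --c--▸ n12
  n8 = 0\{a,c} | 0 | d.(c.0 + b.0 + b.(0 | 0)) ⊢ --d--▸ n13
  n9 = b.0\{a,c} | 0 | (c.0 + b.0 + b.(0 | 0)) ⊢ --b--▸ n13, --b--▸ n14, --b--▸ n15, --c--▸ n15
  n10 = 0\{a,c} | (0 + a.0) | (c.0 + b.0 + b.(0 | 0)) ⊢ --a--▸ n13, --b--▸ n16, --b--▸ n17, --c--▸ n17
  n11 = b.0\{a,c} | (0 + a.0) | (0 | 0) ⊢ --a--▸ n14, --b--▸ n16
  n12 = b.0\{a,c} | (0 + a.0) | 0 ⊢ --a--▸ n15, --b--▸ n17
  n13 = 0\{a,c} | 0 | (c.0 + b.0 + b.(0 | 0)) ⊢ --b--▸ n18, --b--▸ n19, --c--▸ n19
  n14 = b.0\{a,c} | 0 | (0 | 0) ⊢ --b--▸ n18
  n15 = b.0\{a,c} | 0 | 0 ⊢ --b--▸ n19
  n16 = 0\{a,c} | (0 + a.0) | (0 | 0) ⊢ --a--▸ n18
  n17 = 0\{a,c} | (0 + a.0) | 0 ⊢ --a--▸ n19
  n18 = 0\{a,c} | 0 | (0 | 0) ⊢ ∅
  n19 = 0\{a,c} | 0 | 0 ⊢ ∅
Executing cdd from P (initial set {m0}):
  step 1 (c): {m1}
  step 2 (d): {m3, m5}
  step 3 (d): {m9}
  — P admits the full trace.
Executing cdd from Q (initial set {n0}):
  step 1 (c): {n1}
  step 2 (d): {n5}
  step 3 (d): ∅ (Q stuck)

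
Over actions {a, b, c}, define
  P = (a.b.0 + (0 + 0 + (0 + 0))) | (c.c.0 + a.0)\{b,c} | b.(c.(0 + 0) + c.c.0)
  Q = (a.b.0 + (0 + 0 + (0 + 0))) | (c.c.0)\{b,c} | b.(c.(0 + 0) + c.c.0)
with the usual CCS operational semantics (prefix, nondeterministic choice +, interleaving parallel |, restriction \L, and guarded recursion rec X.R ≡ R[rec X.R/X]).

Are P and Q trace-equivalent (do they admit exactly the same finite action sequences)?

LTS(P): 30 reachable states
  m0 = (a.b.0 + (0 + 0 + (0 + 0))) | (c.c.0 + a.0)\{b,c} | b.(c.(0 + 0) + c.c.0) | --a--▸ m1, --a--▸ m2, --b--▸ m3
  m1 = (a.b.0 + (0 + 0 + (0 + 0))) | 0\{b,c} | b.(c.(0 + 0) + c.c.0) | --a--▸ m4, --b--▸ m5
  m2 = b.0 | (c.c.0 + a.0)\{b,c} | b.(c.(0 + 0) + c.c.0) | --a--▸ m4, --b--▸ m6, --b--▸ m7
  m3 = (a.b.0 + (0 + 0 + (0 + 0))) | (c.c.0 + a.0)\{b,c} | (c.(0 + 0) + c.c.0) | --a--▸ m5, --a--▸ m7, --c--▸ m8, --c--▸ m9
  m4 = b.0 | 0\{b,c} | b.(c.(0 + 0) + c.c.0) | --b--▸ m10, --b--▸ m11
  m5 = (a.b.0 + (0 + 0 + (0 + 0))) | 0\{b,c} | (c.(0 + 0) + c.c.0) | --a--▸ m11, --c--▸ m12, --c--▸ m13
  m6 = 0 | (c.c.0 + a.0)\{b,c} | b.(c.(0 + 0) + c.c.0) | --a--▸ m10, --b--▸ m14
  m7 = b.0 | (c.c.0 + a.0)\{b,c} | (c.(0 + 0) + c.c.0) | --a--▸ m11, --b--▸ m14, --c--▸ m15, --c--▸ m16
  m8 = (a.b.0 + (0 + 0 + (0 + 0))) | (c.c.0 + a.0)\{b,c} | (0 + 0) | --a--▸ m12, --a--▸ m15
  m9 = (a.b.0 + (0 + 0 + (0 + 0))) | (c.c.0 + a.0)\{b,c} | c.0 | --a--▸ m13, --a--▸ m16, --c--▸ m17
  m10 = 0 | 0\{b,c} | b.(c.(0 + 0) + c.c.0) | --b--▸ m18
  m11 = b.0 | 0\{b,c} | (c.(0 + 0) + c.c.0) | --b--▸ m18, --c--▸ m19, --c--▸ m20
  m12 = (a.b.0 + (0 + 0 + (0 + 0))) | 0\{b,c} | (0 + 0) | --a--▸ m19
  m13 = (a.b.0 + (0 + 0 + (0 + 0))) | 0\{b,c} | c.0 | --a--▸ m20, --c--▸ m21
  m14 = 0 | (c.c.0 + a.0)\{b,c} | (c.(0 + 0) + c.c.0) | --a--▸ m18, --c--▸ m22, --c--▸ m23
  m15 = b.0 | (c.c.0 + a.0)\{b,c} | (0 + 0) | --a--▸ m19, --b--▸ m22
  m16 = b.0 | (c.c.0 + a.0)\{b,c} | c.0 | --a--▸ m20, --b--▸ m23, --c--▸ m24
  m17 = (a.b.0 + (0 + 0 + (0 + 0))) | (c.c.0 + a.0)\{b,c} | 0 | --a--▸ m21, --a--▸ m24
  m18 = 0 | 0\{b,c} | (c.(0 + 0) + c.c.0) | --c--▸ m25, --c--▸ m26
  m19 = b.0 | 0\{b,c} | (0 + 0) | --b--▸ m25
  m20 = b.0 | 0\{b,c} | c.0 | --b--▸ m26, --c--▸ m27
  m21 = (a.b.0 + (0 + 0 + (0 + 0))) | 0\{b,c} | 0 | --a--▸ m27
  m22 = 0 | (c.c.0 + a.0)\{b,c} | (0 + 0) | --a--▸ m25
  m23 = 0 | (c.c.0 + a.0)\{b,c} | c.0 | --a--▸ m26, --c--▸ m28
  m24 = b.0 | (c.c.0 + a.0)\{b,c} | 0 | --a--▸ m27, --b--▸ m28
  m25 = 0 | 0\{b,c} | (0 + 0) | deadlocked
  m26 = 0 | 0\{b,c} | c.0 | --c--▸ m29
  m27 = b.0 | 0\{b,c} | 0 | --b--▸ m29
  m28 = 0 | (c.c.0 + a.0)\{b,c} | 0 | --a--▸ m29
  m29 = 0 | 0\{b,c} | 0 | deadlocked
LTS(Q): 15 reachable states
  n0 = (a.b.0 + (0 + 0 + (0 + 0))) | (c.c.0)\{b,c} | b.(c.(0 + 0) + c.c.0) | --a--▸ n1, --b--▸ n2
  n1 = b.0 | (c.c.0)\{b,c} | b.(c.(0 + 0) + c.c.0) | --b--▸ n3, --b--▸ n4
  n2 = (a.b.0 + (0 + 0 + (0 + 0))) | (c.c.0)\{b,c} | (c.(0 + 0) + c.c.0) | --a--▸ n4, --c--▸ n5, --c--▸ n6
  n3 = 0 | (c.c.0)\{b,c} | b.(c.(0 + 0) + c.c.0) | --b--▸ n7
  n4 = b.0 | (c.c.0)\{b,c} | (c.(0 + 0) + c.c.0) | --b--▸ n7, --c--▸ n8, --c--▸ n9
  n5 = (a.b.0 + (0 + 0 + (0 + 0))) | (c.c.0)\{b,c} | (0 + 0) | --a--▸ n8
  n6 = (a.b.0 + (0 + 0 + (0 + 0))) | (c.c.0)\{b,c} | c.0 | --a--▸ n9, --c--▸ n10
  n7 = 0 | (c.c.0)\{b,c} | (c.(0 + 0) + c.c.0) | --c--▸ n11, --c--▸ n12
  n8 = b.0 | (c.c.0)\{b,c} | (0 + 0) | --b--▸ n11
  n9 = b.0 | (c.c.0)\{b,c} | c.0 | --b--▸ n12, --c--▸ n13
  n10 = (a.b.0 + (0 + 0 + (0 + 0))) | (c.c.0)\{b,c} | 0 | --a--▸ n13
  n11 = 0 | (c.c.0)\{b,c} | (0 + 0) | deadlocked
  n12 = 0 | (c.c.0)\{b,c} | c.0 | --c--▸ n14
  n13 = b.0 | (c.c.0)\{b,c} | 0 | --b--▸ n14
  n14 = 0 | (c.c.0)\{b,c} | 0 | deadlocked
Trace ⟨aa⟩ through P, begin at {m0}:
  [1] a ⇒ {m1, m2}
  [2] a ⇒ {m4}
  P completes σ.
Trace ⟨aa⟩ through Q, begin at {n0}:
  [1] a ⇒ {n1}
  [2] a ⇒ ∅  — Q cannot continue

NO — witness ⟨aa⟩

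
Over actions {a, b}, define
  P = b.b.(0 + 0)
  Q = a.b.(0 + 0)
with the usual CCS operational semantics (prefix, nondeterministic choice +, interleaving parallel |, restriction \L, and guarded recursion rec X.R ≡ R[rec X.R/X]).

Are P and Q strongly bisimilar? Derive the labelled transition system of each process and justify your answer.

not bisimilar

LTS(P): 3 reachable states
  p0 = b.b.(0 + 0) | --b--▸ p1
  p1 = b.(0 + 0) | --b--▸ p2
  p2 = 0 + 0 | ∅
LTS(Q): 3 reachable states
  q0 = a.b.(0 + 0) | --a--▸ q1
  q1 = b.(0 + 0) | --b--▸ q2
  q2 = 0 + 0 | ∅
Coarsest stable partition (strong bisimilarity classes):
  B0 = {p0}
  B1 = {p1, q1}
  B2 = {p2, q2}
  B3 = {q0}
p0 ∈ B0, q0 ∈ B3 → different blocks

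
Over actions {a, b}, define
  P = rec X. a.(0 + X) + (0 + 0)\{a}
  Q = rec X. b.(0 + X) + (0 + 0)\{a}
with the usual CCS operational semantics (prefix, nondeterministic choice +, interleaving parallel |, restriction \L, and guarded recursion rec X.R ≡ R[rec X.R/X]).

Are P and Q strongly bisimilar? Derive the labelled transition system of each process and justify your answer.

Reachable graph of P (2 states):
  s0 = rec X. a.(0 + X) + (0 + 0)\{a} | -a-> s1
  s1 = 0 + (rec X. a.(0 + X) + (0 + 0)\{a}) | -a-> s1
Reachable graph of Q (2 states):
  t0 = rec X. b.(0 + X) + (0 + 0)\{a} | -b-> t1
  t1 = 0 + (rec X. b.(0 + X) + (0 + 0)\{a}) | -b-> t1
Partition-refinement fixed point:
  B0 = {s0, s1}
  B1 = {t0, t1}
s0 ∈ B0, t0 ∈ B1 → different blocks

NO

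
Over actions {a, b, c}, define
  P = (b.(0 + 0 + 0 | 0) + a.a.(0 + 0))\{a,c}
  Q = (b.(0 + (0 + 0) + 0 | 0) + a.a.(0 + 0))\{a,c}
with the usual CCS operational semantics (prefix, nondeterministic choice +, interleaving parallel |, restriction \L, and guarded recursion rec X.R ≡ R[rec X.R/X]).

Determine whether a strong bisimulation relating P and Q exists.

P ~ Q

P's transition system — 2 states:
  s0 = (b.(0 + 0 + 0 | 0) + a.a.(0 + 0))\{a,c} has moves ··b··> s1
  s1 = (0 + 0 + 0 | 0)\{a,c} has moves ∅
Q's transition system — 2 states:
  t0 = (b.(0 + (0 + 0) + 0 | 0) + a.a.(0 + 0))\{a,c} has moves ··b··> t1
  t1 = (0 + (0 + 0) + 0 | 0)\{a,c} has moves ∅
Partition-refinement fixed point:
  B0 = {s0, t0}
  B1 = {s1, t1}
s0 ∈ B0, t0 ∈ B0 → same block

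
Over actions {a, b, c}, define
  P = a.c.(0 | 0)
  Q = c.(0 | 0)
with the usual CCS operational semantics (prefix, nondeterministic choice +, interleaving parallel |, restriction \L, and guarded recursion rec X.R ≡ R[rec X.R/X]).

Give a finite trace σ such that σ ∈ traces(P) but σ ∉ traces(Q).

P's transition system — 3 states:
  m0 = a.c.(0 | 0) | --a--▸ m1
  m1 = c.(0 | 0) | --c--▸ m2
  m2 = 0 | 0 | stopped
Q's transition system — 2 states:
  n0 = c.(0 | 0) | --c--▸ n1
  n1 = 0 | 0 | stopped
Executing a from P (initial set {m0}):
  step 1 (a): {m1}
  P completes σ.
Executing a from Q (initial set {n0}):
  step 1 (a): no successor for Q

a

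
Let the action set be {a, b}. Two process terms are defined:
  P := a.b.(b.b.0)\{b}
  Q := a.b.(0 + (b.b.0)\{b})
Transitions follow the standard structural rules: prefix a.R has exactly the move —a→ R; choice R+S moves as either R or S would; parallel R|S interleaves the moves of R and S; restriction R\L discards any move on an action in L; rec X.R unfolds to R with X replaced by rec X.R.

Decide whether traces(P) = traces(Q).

P's transition system — 3 states:
  m0 = a.b.(b.b.0)\{b} → --a--▸ m1
  m1 = b.(b.b.0)\{b} → --b--▸ m2
  m2 = (b.b.0)\{b} → ∅
Q's transition system — 3 states:
  n0 = a.b.(0 + (b.b.0)\{b}) → --a--▸ n1
  n1 = b.(0 + (b.b.0)\{b}) → --b--▸ n2
  n2 = 0 + (b.b.0)\{b} → ∅
Coarsest stable partition (strong bisimilarity classes):
  B0 = {m0, n0}
  B1 = {m1, n1}
  B2 = {m2, n2}
m0 ∈ B0, n0 ∈ B0 → same block
Bisimilar ⇒ trace-equivalent.

trace-equivalent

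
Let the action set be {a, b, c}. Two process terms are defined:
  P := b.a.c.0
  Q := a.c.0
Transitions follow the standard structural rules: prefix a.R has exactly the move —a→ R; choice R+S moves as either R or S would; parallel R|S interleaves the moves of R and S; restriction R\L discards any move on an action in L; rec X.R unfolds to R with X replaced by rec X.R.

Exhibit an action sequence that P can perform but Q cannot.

P's transition system — 4 states:
  m0 = b.a.c.0 → ··b··> m1
  m1 = a.c.0 → ··a··> m2
  m2 = c.0 → ··c··> m3
  m3 = 0 → stopped
Q's transition system — 3 states:
  n0 = a.c.0 → ··a··> n1
  n1 = c.0 → ··c··> n2
  n2 = 0 → stopped
Executing b from P (initial set {m0}):
  step 1 (b): {m1}
  P completes σ.
Executing b from Q (initial set {n0}):
  step 1 (b): no successor for Q

b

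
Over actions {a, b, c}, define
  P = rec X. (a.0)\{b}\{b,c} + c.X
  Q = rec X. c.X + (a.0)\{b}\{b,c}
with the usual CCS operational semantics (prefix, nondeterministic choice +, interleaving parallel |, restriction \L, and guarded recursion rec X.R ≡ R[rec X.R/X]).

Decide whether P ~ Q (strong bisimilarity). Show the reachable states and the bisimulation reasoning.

P's transition system — 2 states:
  s0 = rec X. (a.0)\{b}\{b,c} + c.X has moves --a--▸ s1, --c--▸ s0
  s1 = 0\{b}\{b,c} has moves ∅
Q's transition system — 2 states:
  t0 = rec X. c.X + (a.0)\{b}\{b,c} has moves --a--▸ t1, --c--▸ t0
  t1 = 0\{b}\{b,c} has moves ∅
Bisimilarity quotient blocks:
  B0 = {s0, t0}
  B1 = {s1, t1}
s0 ∈ B0, t0 ∈ B0 → same block

P ~ Q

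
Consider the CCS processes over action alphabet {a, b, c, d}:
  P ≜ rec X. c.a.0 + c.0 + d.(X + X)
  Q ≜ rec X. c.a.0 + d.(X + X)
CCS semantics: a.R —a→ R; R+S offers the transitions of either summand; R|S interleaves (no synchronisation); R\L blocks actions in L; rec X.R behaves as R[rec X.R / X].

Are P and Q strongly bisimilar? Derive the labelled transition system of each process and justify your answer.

LTS(P): 4 reachable states
  m0 = rec X. c.a.0 + c.0 + d.(X + X) has moves -c-> m1, -c-> m2, -d-> m3
  m1 = 0 has moves stopped
  m2 = a.0 has moves -a-> m1
  m3 = (rec X. c.a.0 + c.0 + d.(X + X)) + (rec X. c.a.0 + c.0 + d.(X + X)) has moves -c-> m1, -c-> m2, -d-> m3
LTS(Q): 4 reachable states
  n0 = rec X. c.a.0 + d.(X + X) has moves -c-> n1, -d-> n2
  n1 = a.0 has moves -a-> n3
  n2 = (rec X. c.a.0 + d.(X + X)) + (rec X. c.a.0 + d.(X + X)) has moves -c-> n1, -d-> n2
  n3 = 0 has moves stopped
Bisimilarity quotient blocks:
  B0 = {m0, m3}
  B1 = {m1, n3}
  B2 = {m2, n1}
  B3 = {n0, n2}
m0 ∈ B0, n0 ∈ B3 → different blocks

P ≁ Q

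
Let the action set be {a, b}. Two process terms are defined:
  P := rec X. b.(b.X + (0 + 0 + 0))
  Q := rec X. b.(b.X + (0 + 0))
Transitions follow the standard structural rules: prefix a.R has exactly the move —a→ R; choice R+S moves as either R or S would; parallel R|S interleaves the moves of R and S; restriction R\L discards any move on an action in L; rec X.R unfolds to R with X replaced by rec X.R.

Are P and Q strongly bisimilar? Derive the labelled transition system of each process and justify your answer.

P ~ Q

LTS(P): 2 reachable states
  p0 = rec X. b.(b.X + (0 + 0 + 0)) | -b-> p1
  p1 = b.(rec X. b.(b.X + (0 + 0 + 0))) + (0 + 0 + 0) | -b-> p0
LTS(Q): 2 reachable states
  q0 = rec X. b.(b.X + (0 + 0)) | -b-> q1
  q1 = b.(rec X. b.(b.X + (0 + 0))) + (0 + 0) | -b-> q0
Partition-refinement fixed point:
  B0 = {p0, p1, q0, q1}
p0 ∈ B0, q0 ∈ B0 → same block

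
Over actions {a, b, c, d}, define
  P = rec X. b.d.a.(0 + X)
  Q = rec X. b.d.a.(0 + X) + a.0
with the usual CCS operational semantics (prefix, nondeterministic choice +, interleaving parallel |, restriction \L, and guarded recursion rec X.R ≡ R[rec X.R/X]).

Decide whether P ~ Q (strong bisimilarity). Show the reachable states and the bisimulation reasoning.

Reachable graph of P (4 states):
  s0 = rec X. b.d.a.(0 + X) has moves =b=> s1
  s1 = d.a.(0 + (rec X. b.d.a.(0 + X))) has moves =d=> s2
  s2 = a.(0 + (rec X. b.d.a.(0 + X))) has moves =a=> s3
  s3 = 0 + (rec X. b.d.a.(0 + X)) has moves =b=> s1
Reachable graph of Q (5 states):
  t0 = rec X. b.d.a.(0 + X) + a.0 has moves =a=> t1, =b=> t2
  t1 = 0 has moves deadlocked
  t2 = d.a.(0 + (rec X. b.d.a.(0 + X) + a.0)) has moves =d=> t3
  t3 = a.(0 + (rec X. b.d.a.(0 + X) + a.0)) has moves =a=> t4
  t4 = 0 + (rec X. b.d.a.(0 + X) + a.0) has moves =a=> t1, =b=> t2
Partition-refinement fixed point:
  B0 = {s0, s3}
  B1 = {s1}
  B2 = {s2}
  B3 = {t0, t4}
  B4 = {t1}
  B5 = {t2}
  B6 = {t3}
s0 ∈ B0, t0 ∈ B3 → different blocks

P ≁ Q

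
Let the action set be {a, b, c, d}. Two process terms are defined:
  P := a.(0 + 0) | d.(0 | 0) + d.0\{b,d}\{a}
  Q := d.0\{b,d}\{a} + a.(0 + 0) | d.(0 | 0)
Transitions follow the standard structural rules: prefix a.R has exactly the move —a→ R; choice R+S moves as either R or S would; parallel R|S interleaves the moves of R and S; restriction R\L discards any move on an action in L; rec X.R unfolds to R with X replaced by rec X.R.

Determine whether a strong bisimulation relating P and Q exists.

YES

Reachable graph of P (5 states):
  s0 = a.(0 + 0) | d.(0 | 0) + d.0\{b,d}\{a} ⊢ --a--▸ s1, --d--▸ s2, --d--▸ s3
  s1 = (0 + 0) | d.(0 | 0) ⊢ --d--▸ s4
  s2 = 0\{b,d}\{a} ⊢ (no moves)
  s3 = a.(0 + 0) | (0 | 0) ⊢ --a--▸ s4
  s4 = (0 + 0) | (0 | 0) ⊢ (no moves)
Reachable graph of Q (5 states):
  t0 = d.0\{b,d}\{a} + a.(0 + 0) | d.(0 | 0) ⊢ --a--▸ t1, --d--▸ t2, --d--▸ t3
  t1 = (0 + 0) | d.(0 | 0) ⊢ --d--▸ t4
  t2 = 0\{b,d}\{a} ⊢ (no moves)
  t3 = a.(0 + 0) | (0 | 0) ⊢ --a--▸ t4
  t4 = (0 + 0) | (0 | 0) ⊢ (no moves)
Coarsest stable partition (strong bisimilarity classes):
  B0 = {s0, t0}
  B1 = {s3, t3}
  B2 = {s2, s4, t2, t4}
  B3 = {s1, t1}
s0 ∈ B0, t0 ∈ B0 → same block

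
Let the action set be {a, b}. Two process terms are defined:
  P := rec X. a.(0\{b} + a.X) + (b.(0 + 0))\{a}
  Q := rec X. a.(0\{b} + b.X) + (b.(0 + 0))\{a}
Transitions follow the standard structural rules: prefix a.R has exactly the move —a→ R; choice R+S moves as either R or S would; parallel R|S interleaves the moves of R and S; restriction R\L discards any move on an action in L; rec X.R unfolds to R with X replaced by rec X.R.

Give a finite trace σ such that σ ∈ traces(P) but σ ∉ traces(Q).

aa

LTS(P): 3 reachable states
  p0 = rec X. a.(0\{b} + a.X) + (b.(0 + 0))\{a} ⊢ =a=> p1, =b=> p2
  p1 = 0\{b} + a.(rec X. a.(0\{b} + a.X) + (b.(0 + 0))\{a}) ⊢ =a=> p0
  p2 = (0 + 0)\{a} ⊢ ·
LTS(Q): 3 reachable states
  q0 = rec X. a.(0\{b} + b.X) + (b.(0 + 0))\{a} ⊢ =a=> q1, =b=> q2
  q1 = 0\{b} + b.(rec X. a.(0\{b} + b.X) + (b.(0 + 0))\{a}) ⊢ =b=> q0
  q2 = (0 + 0)\{a} ⊢ ·
Trace ⟨aa⟩ through P, begin at {p0}:
  [1] a ⇒ {p1}
  [2] a ⇒ {p0}
  — P admits the full trace.
Trace ⟨aa⟩ through Q, begin at {q0}:
  [1] a ⇒ {q1}
  [2] a ⇒ no successor for Q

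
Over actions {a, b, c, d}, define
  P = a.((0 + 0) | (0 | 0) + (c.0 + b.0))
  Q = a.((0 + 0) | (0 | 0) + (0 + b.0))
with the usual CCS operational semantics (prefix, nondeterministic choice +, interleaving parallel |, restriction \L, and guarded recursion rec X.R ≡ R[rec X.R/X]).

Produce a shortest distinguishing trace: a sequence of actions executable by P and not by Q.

P's transition system — 3 states:
  p0 = a.((0 + 0) | (0 | 0) + (c.0 + b.0)) | ··a··> p1
  p1 = (0 + 0) | (0 | 0) + (c.0 + b.0) | ··b··> p2, ··c··> p2
  p2 = 0 | (no moves)
Q's transition system — 3 states:
  q0 = a.((0 + 0) | (0 | 0) + (0 + b.0)) | ··a··> q1
  q1 = (0 + 0) | (0 | 0) + (0 + b.0) | ··b··> q2
  q2 = 0 | (no moves)
Trace ⟨ac⟩ through P, begin at {p0}:
  step 1 (a): {p1}
  step 2 (c): {p2}
  ✓ P
Trace ⟨ac⟩ through Q, begin at {q0}:
  step 1 (a): {q1}
  step 2 (c): ∅ (Q stuck)

ac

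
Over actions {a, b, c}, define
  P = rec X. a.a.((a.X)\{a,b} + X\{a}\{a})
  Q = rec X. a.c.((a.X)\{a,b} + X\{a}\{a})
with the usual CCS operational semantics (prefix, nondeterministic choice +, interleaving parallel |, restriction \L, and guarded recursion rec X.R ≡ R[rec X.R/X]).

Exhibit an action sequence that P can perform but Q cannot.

aa

LTS(P): 3 reachable states
  u0 = rec X. a.a.((a.X)\{a,b} + X\{a}\{a}) → =a=> u1
  u1 = a.((a.(rec X. a.a.((a.X)\{a,b} + X\{a}\{a})))\{a,b} + (rec X. a.a.((a.X)\{a,b} + X\{a}\{a}))\{a}\{a}) → =a=> u2
  u2 = (a.(rec X. a.a.((a.X)\{a,b} + X\{a}\{a})))\{a,b} + (rec X. a.a.((a.X)\{a,b} + X\{a}\{a}))\{a}\{a} → ·
LTS(Q): 3 reachable states
  v0 = rec X. a.c.((a.X)\{a,b} + X\{a}\{a}) → =a=> v1
  v1 = c.((a.(rec X. a.c.((a.X)\{a,b} + X\{a}\{a})))\{a,b} + (rec X. a.c.((a.X)\{a,b} + X\{a}\{a}))\{a}\{a}) → =c=> v2
  v2 = (a.(rec X. a.c.((a.X)\{a,b} + X\{a}\{a})))\{a,b} + (rec X. a.c.((a.X)\{a,b} + X\{a}\{a}))\{a}\{a} → ·
Trace ⟨aa⟩ through P, begin at {u0}:
  after a @ step 1: {u1}
  after a @ step 2: {u2}
  ✓ P
Trace ⟨aa⟩ through Q, begin at {v0}:
  after a @ step 1: {v1}
  after a @ step 2: ∅ (Q stuck)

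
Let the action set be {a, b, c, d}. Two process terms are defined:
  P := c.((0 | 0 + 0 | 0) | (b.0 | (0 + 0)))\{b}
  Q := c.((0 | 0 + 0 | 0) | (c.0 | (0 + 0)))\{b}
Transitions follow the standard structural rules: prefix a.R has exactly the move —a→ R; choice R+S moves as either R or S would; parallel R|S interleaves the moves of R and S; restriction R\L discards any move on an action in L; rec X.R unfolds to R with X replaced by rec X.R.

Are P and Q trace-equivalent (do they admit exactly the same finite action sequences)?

P's transition system — 2 states:
  s0 = c.((0 | 0 + 0 | 0) | (b.0 | (0 + 0)))\{b} has moves --c--▸ s1
  s1 = ((0 | 0 + 0 | 0) | (b.0 | (0 + 0)))\{b} has moves deadlocked
Q's transition system — 3 states:
  t0 = c.((0 | 0 + 0 | 0) | (c.0 | (0 + 0)))\{b} has moves --c--▸ t1
  t1 = ((0 | 0 + 0 | 0) | (c.0 | (0 + 0)))\{b} has moves --c--▸ t2
  t2 = ((0 | 0 + 0 | 0) | (0 | (0 + 0)))\{b} has moves deadlocked
Run σ = ⟨cc⟩ on Q: start {t0}
  [1] c ⇒ {t1}
  [2] c ⇒ {t2}
  ✓ Q
Run σ = ⟨cc⟩ on P: start {s0}
  [1] c ⇒ {s1}
  [2] c ⇒ ∅ (P stuck)

trace-distinct — witness ⟨cc⟩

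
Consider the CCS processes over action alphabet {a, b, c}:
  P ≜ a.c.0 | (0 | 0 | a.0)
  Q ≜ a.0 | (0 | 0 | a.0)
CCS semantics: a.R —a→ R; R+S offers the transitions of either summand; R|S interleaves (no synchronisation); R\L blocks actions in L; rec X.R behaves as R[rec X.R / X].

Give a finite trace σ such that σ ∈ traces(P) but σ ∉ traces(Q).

ac

P's transition system — 6 states:
  p0 = a.c.0 | (0 | 0 | a.0) has moves =a=> p1, =a=> p2
  p1 = a.c.0 | (0 | 0 | 0) has moves =a=> p3
  p2 = c.0 | (0 | 0 | a.0) has moves =a=> p3, =c=> p4
  p3 = c.0 | (0 | 0 | 0) has moves =c=> p5
  p4 = 0 | (0 | 0 | a.0) has moves =a=> p5
  p5 = 0 | (0 | 0 | 0) has moves (no moves)
Q's transition system — 4 states:
  q0 = a.0 | (0 | 0 | a.0) has moves =a=> q1, =a=> q2
  q1 = 0 | (0 | 0 | a.0) has moves =a=> q3
  q2 = a.0 | (0 | 0 | 0) has moves =a=> q3
  q3 = 0 | (0 | 0 | 0) has moves (no moves)
Trace ⟨ac⟩ through P, begin at {p0}:
  [1] a ⇒ {p1, p2}
  [2] c ⇒ {p4}
  ✓ P
Trace ⟨ac⟩ through Q, begin at {q0}:
  [1] a ⇒ {q1, q2}
  [2] c ⇒ ∅  — Q cannot continue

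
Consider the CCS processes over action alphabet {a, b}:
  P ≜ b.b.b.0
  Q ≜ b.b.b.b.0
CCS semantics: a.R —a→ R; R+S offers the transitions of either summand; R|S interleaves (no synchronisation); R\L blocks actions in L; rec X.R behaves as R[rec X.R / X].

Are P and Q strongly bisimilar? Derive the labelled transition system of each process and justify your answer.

not bisimilar

Reachable graph of P (4 states):
  s0 = b.b.b.0 | --b--▸ s1
  s1 = b.b.0 | --b--▸ s2
  s2 = b.0 | --b--▸ s3
  s3 = 0 | stopped
Reachable graph of Q (5 states):
  t0 = b.b.b.b.0 | --b--▸ t1
  t1 = b.b.b.0 | --b--▸ t2
  t2 = b.b.0 | --b--▸ t3
  t3 = b.0 | --b--▸ t4
  t4 = 0 | stopped
Partition-refinement fixed point:
  B0 = {s0, t1}
  B1 = {s1, t2}
  B2 = {s2, t3}
  B3 = {s3, t4}
  B4 = {t0}
s0 ∈ B0, t0 ∈ B4 → different blocks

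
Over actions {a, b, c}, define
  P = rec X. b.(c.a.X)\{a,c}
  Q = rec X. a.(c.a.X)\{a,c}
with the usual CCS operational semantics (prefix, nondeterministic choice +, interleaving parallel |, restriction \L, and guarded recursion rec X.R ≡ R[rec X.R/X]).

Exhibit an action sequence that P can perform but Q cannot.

b

P's transition system — 2 states:
  m0 = rec X. b.(c.a.X)\{a,c} :: ··b··> m1
  m1 = (c.a.(rec X. b.(c.a.X)\{a,c}))\{a,c} :: ∅
Q's transition system — 2 states:
  n0 = rec X. a.(c.a.X)\{a,c} :: ··a··> n1
  n1 = (c.a.(rec X. a.(c.a.X)\{a,c}))\{a,c} :: ∅
Executing b from P (initial set {m0}):
  after b @ step 1: {m1}
  — P admits the full trace.
Executing b from Q (initial set {n0}):
  after b @ step 1: ∅  — Q cannot continue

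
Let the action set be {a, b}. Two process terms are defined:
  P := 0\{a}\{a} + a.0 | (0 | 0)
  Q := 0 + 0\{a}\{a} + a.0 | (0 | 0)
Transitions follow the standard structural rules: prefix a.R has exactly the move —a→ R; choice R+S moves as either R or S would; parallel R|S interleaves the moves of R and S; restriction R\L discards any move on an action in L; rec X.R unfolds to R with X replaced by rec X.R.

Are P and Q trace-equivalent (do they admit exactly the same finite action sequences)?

Reachable graph of P (2 states):
  p0 = 0\{a}\{a} + a.0 | (0 | 0) :: =a=> p1
  p1 = 0 | (0 | 0) :: deadlocked
Reachable graph of Q (2 states):
  q0 = 0 + 0\{a}\{a} + a.0 | (0 | 0) :: =a=> q1
  q1 = 0 | (0 | 0) :: deadlocked
Partition-refinement fixed point:
  B0 = {p0, q0}
  B1 = {p1, q1}
p0 ∈ B0, q0 ∈ B0 → same block
Bisimilar ⇒ trace-equivalent.

traces(P) = traces(Q)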